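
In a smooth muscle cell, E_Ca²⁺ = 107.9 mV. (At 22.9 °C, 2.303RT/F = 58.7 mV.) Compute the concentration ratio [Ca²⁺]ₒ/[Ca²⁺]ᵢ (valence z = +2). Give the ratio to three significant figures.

log₁₀([out]/[in]) = E·z/(58.7) = 107.9 × 2 / 58.7 = 3.6763
[out]/[in] = 10^(3.6763) = 4746

4750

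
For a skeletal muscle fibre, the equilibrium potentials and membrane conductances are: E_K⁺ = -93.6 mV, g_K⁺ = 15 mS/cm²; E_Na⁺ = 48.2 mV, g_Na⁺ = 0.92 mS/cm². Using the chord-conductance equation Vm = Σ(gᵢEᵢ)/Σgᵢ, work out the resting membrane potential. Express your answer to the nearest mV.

-85 mV

Σ gᵢEᵢ = 15·(-93.6) + 0.92·(48.2) = -1359.66
Σ gᵢ = 15 + 0.92 = 15.92
Vm = -1359.66 / 15.92 = -85.41 mV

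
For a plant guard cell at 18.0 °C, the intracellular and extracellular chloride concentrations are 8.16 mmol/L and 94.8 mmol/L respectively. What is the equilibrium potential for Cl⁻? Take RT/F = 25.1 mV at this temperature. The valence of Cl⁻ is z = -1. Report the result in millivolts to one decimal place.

E = (25.1/z) · ln([Cl⁻]_out/[Cl⁻]_in) with z = -1.
For an anion, dividing by z = -1 reverses the sign.
= (25.1/-1) · ln(94.8/8.16) = -25.10 · ln(11.62)
= -25.10 · (2.4525) = -61.56 mV

-61.6 mV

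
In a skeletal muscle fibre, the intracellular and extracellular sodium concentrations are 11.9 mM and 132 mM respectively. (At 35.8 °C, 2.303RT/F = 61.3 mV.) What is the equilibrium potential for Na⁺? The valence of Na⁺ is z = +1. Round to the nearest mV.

64 mV

E = (61.3/z) · log₁₀([Na⁺]_out/[Na⁺]_in) with z = +1.
= (61.3/1) · log₁₀(132/11.9) = 61.30 · log₁₀(11.09)
= 61.30 · (1.0450) = 64.06 mV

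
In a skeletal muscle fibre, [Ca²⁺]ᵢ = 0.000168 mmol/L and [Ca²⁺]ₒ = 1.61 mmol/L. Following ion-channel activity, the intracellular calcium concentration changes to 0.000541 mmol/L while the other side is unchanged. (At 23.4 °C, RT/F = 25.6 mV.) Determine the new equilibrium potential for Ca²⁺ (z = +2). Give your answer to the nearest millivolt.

After the shift: [Ca²⁺]_out = 1.61, [Ca²⁺]_in = 0.000541 mmol/L.
E_new = (25.6/2)·ln(1.61/0.000541) = 12.80 · (7.9983) = 102.38 mV

102 mV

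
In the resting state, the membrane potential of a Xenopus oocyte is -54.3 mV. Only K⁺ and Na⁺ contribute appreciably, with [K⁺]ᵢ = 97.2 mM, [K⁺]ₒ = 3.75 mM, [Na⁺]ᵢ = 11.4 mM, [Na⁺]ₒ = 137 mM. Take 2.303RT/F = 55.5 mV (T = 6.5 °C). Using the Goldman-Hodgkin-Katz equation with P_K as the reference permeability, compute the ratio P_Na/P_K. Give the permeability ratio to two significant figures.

Let α = P_Na/P_K. GHK: Vm = 55.5·log₁₀[(Kₒ + α·Naₒ)/(Kᵢ + α·Naᵢ)].
10^(Vm/55.5) = 10^(-54.3/55.5) = 0.1051
So 0.1051·(Kᵢ + α·Naᵢ) = Kₒ + α·Naₒ → α = (0.1051·97.2 − 3.75) / (137.0 − 0.1051·11.4)
α = (10.22 − 3.75) / (137.0 − 1.198) = 6.466/135.8 = 0.04761

0.048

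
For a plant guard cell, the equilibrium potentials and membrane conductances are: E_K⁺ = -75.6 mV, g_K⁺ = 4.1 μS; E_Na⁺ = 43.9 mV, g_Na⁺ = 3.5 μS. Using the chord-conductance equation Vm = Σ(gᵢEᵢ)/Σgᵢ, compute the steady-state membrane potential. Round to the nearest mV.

Σ gᵢEᵢ = 4.1·(-75.6) + 3.5·(43.9) = -156.31
Σ gᵢ = 4.1 + 3.5 = 7.6
Vm = -156.31 / 7.6 = -20.57 mV

-21 mV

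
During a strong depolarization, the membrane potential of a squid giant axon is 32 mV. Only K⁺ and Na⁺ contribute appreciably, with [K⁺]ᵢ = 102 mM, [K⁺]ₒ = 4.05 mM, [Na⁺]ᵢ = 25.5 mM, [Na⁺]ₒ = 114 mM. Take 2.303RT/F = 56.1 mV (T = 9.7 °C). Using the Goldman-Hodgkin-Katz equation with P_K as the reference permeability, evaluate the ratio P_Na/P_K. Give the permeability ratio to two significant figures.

Let α = P_Na/P_K. GHK: Vm = 56.1·log₁₀[(Kₒ + α·Naₒ)/(Kᵢ + α·Naᵢ)].
10^(Vm/56.1) = 10^(32.0/56.1) = 3.7189
So 3.7189·(Kᵢ + α·Naᵢ) = Kₒ + α·Naₒ → α = (3.7189·102.0 − 4.05) / (114.0 − 3.7189·25.5)
α = (379.3 − 4.05) / (114.0 − 94.83) = 375.3/19.17 = 19.58

20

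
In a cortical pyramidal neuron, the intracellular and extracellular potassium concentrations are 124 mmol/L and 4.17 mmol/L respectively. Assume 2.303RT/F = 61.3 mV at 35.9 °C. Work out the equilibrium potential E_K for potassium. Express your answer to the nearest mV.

-90 mV

E = (61.3/z) · log₁₀([K⁺]_out/[K⁺]_in) with z = +1.
= (61.3/1) · log₁₀(4.17/124) = 61.30 · log₁₀(0.03363)
= 61.30 · (-1.4733) = -90.31 mV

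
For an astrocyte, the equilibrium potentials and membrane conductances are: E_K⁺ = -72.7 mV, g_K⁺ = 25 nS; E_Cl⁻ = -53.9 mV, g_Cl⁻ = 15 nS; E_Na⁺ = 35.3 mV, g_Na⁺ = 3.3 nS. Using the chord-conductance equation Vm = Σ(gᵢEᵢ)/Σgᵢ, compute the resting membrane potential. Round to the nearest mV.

Σ gᵢEᵢ = 25·(-72.7) + 15·(-53.9) + 3.3·(35.3) = -2509.51
Σ gᵢ = 25 + 15 + 3.3 = 43.3
Vm = -2509.51 / 43.3 = -57.96 mV

-58 mV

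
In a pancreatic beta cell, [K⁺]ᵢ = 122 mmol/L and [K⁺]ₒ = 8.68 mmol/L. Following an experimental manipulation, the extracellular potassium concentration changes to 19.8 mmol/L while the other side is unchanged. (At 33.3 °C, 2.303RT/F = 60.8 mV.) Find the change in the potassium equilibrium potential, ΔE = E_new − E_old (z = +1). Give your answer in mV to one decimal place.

E_old = (60.8/1)·log₁₀(8.68/122) = -69.79 mV
E_new = (60.8/1)·log₁₀(19.8/122) = -48.01 mV
ΔE = -48.01 − (-69.79) = 21.78 mV

21.8 mV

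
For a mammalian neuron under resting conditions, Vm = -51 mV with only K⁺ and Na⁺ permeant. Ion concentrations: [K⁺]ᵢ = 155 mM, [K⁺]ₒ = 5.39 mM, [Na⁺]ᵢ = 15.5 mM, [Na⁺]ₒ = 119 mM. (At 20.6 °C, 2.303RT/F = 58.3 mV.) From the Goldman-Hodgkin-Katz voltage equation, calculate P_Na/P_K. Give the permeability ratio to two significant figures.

Let α = P_Na/P_K. GHK: Vm = 58.3·log₁₀[(Kₒ + α·Naₒ)/(Kᵢ + α·Naᵢ)].
10^(Vm/58.3) = 10^(-51.0/58.3) = 0.13342
So 0.13342·(Kᵢ + α·Naᵢ) = Kₒ + α·Naₒ → α = (0.13342·155.0 − 5.39) / (119.0 − 0.13342·15.5)
α = (20.68 − 5.39) / (119.0 − 2.068) = 15.29/116.9 = 0.1308

0.13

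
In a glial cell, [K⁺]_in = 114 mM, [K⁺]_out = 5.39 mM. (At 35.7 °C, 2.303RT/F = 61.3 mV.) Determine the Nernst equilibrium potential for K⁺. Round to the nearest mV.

E = (61.3/z) · log₁₀([K⁺]_out/[K⁺]_in) with z = +1.
= (61.3/1) · log₁₀(5.39/114) = 61.30 · log₁₀(0.04728)
= 61.30 · (-1.3253) = -81.24 mV

-81 mV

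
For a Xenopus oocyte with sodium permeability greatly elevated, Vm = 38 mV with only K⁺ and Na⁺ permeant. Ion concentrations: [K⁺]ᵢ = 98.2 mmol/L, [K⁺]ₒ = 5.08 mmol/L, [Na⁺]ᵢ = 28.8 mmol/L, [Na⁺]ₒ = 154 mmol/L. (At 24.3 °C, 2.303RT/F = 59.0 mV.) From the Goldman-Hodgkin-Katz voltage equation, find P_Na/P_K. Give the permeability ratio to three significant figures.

Let α = P_Na/P_K. GHK: Vm = 59.0·log₁₀[(Kₒ + α·Naₒ)/(Kᵢ + α·Naᵢ)].
10^(Vm/59.0) = 10^(38.0/59.0) = 4.4062
So 4.4062·(Kᵢ + α·Naᵢ) = Kₒ + α·Naₒ → α = (4.4062·98.2 − 5.08) / (154.0 − 4.4062·28.8)
α = (432.7 − 5.08) / (154.0 − 126.9) = 427.6/27.1 = 15.78

15.8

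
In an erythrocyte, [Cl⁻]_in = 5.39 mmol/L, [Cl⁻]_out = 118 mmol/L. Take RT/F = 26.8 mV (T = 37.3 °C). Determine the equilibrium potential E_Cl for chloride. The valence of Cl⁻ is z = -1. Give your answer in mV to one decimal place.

-82.7 mV

E = (26.8/z) · ln([Cl⁻]_out/[Cl⁻]_in) with z = -1.
For an anion, dividing by z = -1 reverses the sign.
= (26.8/-1) · ln(118/5.39) = -26.80 · ln(21.89)
= -26.80 · (3.0861) = -82.71 mV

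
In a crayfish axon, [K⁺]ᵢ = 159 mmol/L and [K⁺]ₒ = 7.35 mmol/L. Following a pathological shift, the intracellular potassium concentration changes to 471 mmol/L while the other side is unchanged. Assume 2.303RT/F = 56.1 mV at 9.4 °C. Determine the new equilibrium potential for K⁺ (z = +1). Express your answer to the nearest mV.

After the shift: [K⁺]_out = 7.35, [K⁺]_in = 471 mmol/L.
E_new = (56.1/1)·log₁₀(7.35/471) = 56.10 · (-1.8067) = -101.36 mV

-101 mV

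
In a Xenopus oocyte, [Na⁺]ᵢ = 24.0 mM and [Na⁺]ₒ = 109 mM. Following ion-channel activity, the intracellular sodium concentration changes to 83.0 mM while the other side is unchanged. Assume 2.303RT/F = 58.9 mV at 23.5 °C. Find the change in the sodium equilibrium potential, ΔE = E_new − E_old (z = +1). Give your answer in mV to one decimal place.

-31.7 mV

E_old = (58.9/1)·log₁₀(109/24.0) = 38.71 mV
E_new = (58.9/1)·log₁₀(109/83.0) = 6.97 mV
ΔE = 6.97 − (38.71) = -31.74 mV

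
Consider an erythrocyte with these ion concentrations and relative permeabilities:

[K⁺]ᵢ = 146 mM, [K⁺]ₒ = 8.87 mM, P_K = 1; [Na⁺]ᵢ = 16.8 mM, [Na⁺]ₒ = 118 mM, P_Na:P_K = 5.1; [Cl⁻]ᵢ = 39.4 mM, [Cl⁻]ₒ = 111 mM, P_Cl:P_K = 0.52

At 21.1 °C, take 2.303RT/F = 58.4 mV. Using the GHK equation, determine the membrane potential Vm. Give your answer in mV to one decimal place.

Vm = 58.4 · log₁₀[(Σ P·[cation]ₒ + Σ P·[anion]ᵢ) / (Σ P·[cation]ᵢ + Σ P·[anion]ₒ)]
Numerator = 1×8.87 + 5.1×118 + 0.52×39.4 = 631.2
Denominator = 1×146 + 5.1×16.8 + 0.52×111 = 289.4
Vm = 58.4 · log₁₀(2.1809) = 58.4 × (0.3386) = 19.78 mV

19.8 mV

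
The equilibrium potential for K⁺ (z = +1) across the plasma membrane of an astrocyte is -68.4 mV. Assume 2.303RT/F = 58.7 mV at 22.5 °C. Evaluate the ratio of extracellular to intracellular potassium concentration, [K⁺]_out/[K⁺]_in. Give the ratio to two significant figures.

log₁₀([out]/[in]) = E·z/(58.7) = -68.4 × 1 / 58.7 = -1.1652
[out]/[in] = 10^(-1.1652) = 0.06835

0.068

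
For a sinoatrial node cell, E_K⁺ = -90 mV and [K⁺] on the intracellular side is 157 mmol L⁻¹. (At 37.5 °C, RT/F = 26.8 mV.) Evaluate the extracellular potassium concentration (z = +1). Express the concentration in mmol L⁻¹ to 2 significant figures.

Nernst: E = (26.8/1) · ln([out]/[in]), so ln([out]/[in]) = -90.0 × 1 / 26.8 = -3.3582.
[out]/[in] = e^(-3.3582) = 0.0348.
[out] = 0.0348 × 157 = 5.463 mmol L⁻¹.

5.5 mmol L⁻¹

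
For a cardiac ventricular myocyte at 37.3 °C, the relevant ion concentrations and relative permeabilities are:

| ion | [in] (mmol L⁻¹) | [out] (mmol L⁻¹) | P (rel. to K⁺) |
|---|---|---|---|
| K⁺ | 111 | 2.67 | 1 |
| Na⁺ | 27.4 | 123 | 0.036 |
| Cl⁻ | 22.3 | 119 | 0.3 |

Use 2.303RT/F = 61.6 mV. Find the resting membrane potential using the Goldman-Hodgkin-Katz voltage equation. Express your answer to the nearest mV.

Vm = 61.6 · log₁₀[(Σ P·[cation]ₒ + Σ P·[anion]ᵢ) / (Σ P·[cation]ᵢ + Σ P·[anion]ₒ)]
Numerator = 1×2.67 + 0.036×123 + 0.3×22.3 = 13.79
Denominator = 1×111 + 0.036×27.4 + 0.3×119 = 147.7
Vm = 61.6 · log₁₀(0.09336) = 61.6 × (-1.0298) = -63.44 mV

-63 mV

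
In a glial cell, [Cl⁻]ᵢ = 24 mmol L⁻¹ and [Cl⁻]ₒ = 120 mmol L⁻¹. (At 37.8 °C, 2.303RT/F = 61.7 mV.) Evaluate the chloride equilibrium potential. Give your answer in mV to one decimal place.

-43.1 mV

E = (61.7/z) · log₁₀([Cl⁻]_out/[Cl⁻]_in) with z = -1.
For an anion, dividing by z = -1 reverses the sign.
= (61.7/-1) · log₁₀(120/24) = -61.70 · log₁₀(5)
= -61.70 · (0.6990) = -43.13 mV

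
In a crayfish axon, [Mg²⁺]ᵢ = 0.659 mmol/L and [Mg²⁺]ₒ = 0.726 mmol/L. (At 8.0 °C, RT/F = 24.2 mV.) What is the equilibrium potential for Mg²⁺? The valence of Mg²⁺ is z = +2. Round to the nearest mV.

1 mV

E = (24.2/z) · ln([Mg²⁺]_out/[Mg²⁺]_in) with z = +2.
= (24.2/2) · ln(0.726/0.659) = 12.10 · ln(1.102)
= 12.10 · (0.0968) = 1.17 mV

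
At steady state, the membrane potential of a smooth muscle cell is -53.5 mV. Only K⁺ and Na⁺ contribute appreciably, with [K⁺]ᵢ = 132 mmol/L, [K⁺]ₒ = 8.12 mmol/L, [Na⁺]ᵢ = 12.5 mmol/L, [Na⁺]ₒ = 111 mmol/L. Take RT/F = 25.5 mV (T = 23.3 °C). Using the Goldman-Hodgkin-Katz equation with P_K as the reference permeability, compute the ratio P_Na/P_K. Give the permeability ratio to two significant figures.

Let α = P_Na/P_K. GHK: Vm = 25.5·ln[(Kₒ + α·Naₒ)/(Kᵢ + α·Naᵢ)].
e^(Vm/25.5) = e^(-53.5/25.5) = 0.1227
So 0.1227·(Kᵢ + α·Naᵢ) = Kₒ + α·Naₒ → α = (0.1227·132.0 − 8.12) / (111.0 − 0.1227·12.5)
α = (16.2 − 8.12) / (111.0 − 1.534) = 8.076/109.5 = 0.07378

0.074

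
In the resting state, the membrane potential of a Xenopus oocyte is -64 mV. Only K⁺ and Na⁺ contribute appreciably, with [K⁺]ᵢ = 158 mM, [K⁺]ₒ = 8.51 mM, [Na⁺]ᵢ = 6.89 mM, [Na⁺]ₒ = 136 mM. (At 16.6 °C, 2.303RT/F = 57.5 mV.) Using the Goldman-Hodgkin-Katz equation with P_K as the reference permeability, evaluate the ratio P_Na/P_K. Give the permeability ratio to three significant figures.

0.0271

Let α = P_Na/P_K. GHK: Vm = 57.5·log₁₀[(Kₒ + α·Naₒ)/(Kᵢ + α·Naᵢ)].
10^(Vm/57.5) = 10^(-64.0/57.5) = 0.077083
So 0.077083·(Kᵢ + α·Naᵢ) = Kₒ + α·Naₒ → α = (0.077083·158.0 − 8.51) / (136.0 − 0.077083·6.89)
α = (12.18 − 8.51) / (136.0 − 0.5311) = 3.669/135.5 = 0.02708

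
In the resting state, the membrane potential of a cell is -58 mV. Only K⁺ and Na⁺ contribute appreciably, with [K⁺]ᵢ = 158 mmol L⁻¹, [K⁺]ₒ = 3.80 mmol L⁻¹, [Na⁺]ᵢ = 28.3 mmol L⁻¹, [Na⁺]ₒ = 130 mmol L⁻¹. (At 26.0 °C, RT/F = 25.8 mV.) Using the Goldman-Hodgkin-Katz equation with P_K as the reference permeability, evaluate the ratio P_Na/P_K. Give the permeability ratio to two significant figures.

Let α = P_Na/P_K. GHK: Vm = 25.8·ln[(Kₒ + α·Naₒ)/(Kᵢ + α·Naᵢ)].
e^(Vm/25.8) = e^(-58.0/25.8) = 0.1056
So 0.1056·(Kᵢ + α·Naᵢ) = Kₒ + α·Naₒ → α = (0.1056·158.0 − 3.8) / (130.0 − 0.1056·28.3)
α = (16.69 − 3.8) / (130.0 − 2.989) = 12.89/127 = 0.1015

0.10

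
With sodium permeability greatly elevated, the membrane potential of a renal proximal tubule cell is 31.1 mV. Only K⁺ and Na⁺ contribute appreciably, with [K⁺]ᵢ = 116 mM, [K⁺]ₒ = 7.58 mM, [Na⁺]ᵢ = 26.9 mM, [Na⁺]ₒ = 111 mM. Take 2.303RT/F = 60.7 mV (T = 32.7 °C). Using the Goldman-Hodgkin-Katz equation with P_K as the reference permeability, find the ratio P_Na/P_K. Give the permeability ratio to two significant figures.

16

Let α = P_Na/P_K. GHK: Vm = 60.7·log₁₀[(Kₒ + α·Naₒ)/(Kᵢ + α·Naᵢ)].
10^(Vm/60.7) = 10^(31.1/60.7) = 3.2535
So 3.2535·(Kᵢ + α·Naᵢ) = Kₒ + α·Naₒ → α = (3.2535·116.0 − 7.58) / (111.0 − 3.2535·26.9)
α = (377.4 − 7.58) / (111.0 − 87.52) = 369.8/23.48 = 15.75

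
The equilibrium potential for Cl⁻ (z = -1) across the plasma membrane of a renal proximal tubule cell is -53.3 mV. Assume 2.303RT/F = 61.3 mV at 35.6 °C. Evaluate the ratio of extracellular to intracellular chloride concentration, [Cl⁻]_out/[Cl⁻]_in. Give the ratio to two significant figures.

7.4

log₁₀([out]/[in]) = E·z/(61.3) = -53.3 × -1 / 61.3 = 0.8695
[out]/[in] = 10^(0.8695) = 7.404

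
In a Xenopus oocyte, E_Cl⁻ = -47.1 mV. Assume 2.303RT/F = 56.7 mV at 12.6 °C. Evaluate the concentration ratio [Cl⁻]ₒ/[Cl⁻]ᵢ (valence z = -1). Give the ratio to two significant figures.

6.8

log₁₀([out]/[in]) = E·z/(56.7) = -47.1 × -1 / 56.7 = 0.8307
[out]/[in] = 10^(0.8307) = 6.772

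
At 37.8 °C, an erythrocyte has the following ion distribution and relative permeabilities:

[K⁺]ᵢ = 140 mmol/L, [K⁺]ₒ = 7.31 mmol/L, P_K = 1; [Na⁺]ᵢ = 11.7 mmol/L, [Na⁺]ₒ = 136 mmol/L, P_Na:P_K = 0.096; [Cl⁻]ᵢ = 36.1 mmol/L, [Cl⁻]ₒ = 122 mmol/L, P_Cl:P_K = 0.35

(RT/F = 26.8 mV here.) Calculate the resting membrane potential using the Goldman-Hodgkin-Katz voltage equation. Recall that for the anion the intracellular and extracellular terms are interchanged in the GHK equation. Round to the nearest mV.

-46 mV

Vm = 26.8 · ln[(Σ P·[cation]ₒ + Σ P·[anion]ᵢ) / (Σ P·[cation]ᵢ + Σ P·[anion]ₒ)]
Numerator = 1×7.31 + 0.096×136 + 0.35×36.1 = 33
Denominator = 1×140 + 0.096×11.7 + 0.35×122 = 183.8
Vm = 26.8 · ln(0.17953) = 26.8 × (-1.7174) = -46.03 mV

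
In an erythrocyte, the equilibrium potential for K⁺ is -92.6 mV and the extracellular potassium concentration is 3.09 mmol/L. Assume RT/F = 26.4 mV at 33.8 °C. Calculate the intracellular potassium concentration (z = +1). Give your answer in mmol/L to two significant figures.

100 mmol/L

Nernst: E = (26.4/1) · ln([out]/[in]), so ln([out]/[in]) = -92.6 × 1 / 26.4 = -3.5076.
[out]/[in] = e^(-3.5076) = 0.02997.
[in] = 3.09 / 0.02997 = 103.1 mmol/L.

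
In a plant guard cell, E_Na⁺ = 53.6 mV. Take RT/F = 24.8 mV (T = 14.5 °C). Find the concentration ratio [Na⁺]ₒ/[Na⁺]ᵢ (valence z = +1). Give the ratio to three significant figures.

8.68

ln([out]/[in]) = E·z/(24.8) = 53.6 × 1 / 24.8 = 2.1613
[out]/[in] = e^(2.1613) = 8.682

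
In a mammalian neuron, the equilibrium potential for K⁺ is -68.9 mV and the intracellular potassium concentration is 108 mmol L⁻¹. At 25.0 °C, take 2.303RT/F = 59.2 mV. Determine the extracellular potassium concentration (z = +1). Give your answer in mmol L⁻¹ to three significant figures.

Nernst: E = (59.2/1) · log₁₀([out]/[in]), so log₁₀([out]/[in]) = -68.9 × 1 / 59.2 = -1.1639.
[out]/[in] = 10^(-1.1639) = 0.06857.
[out] = 0.06857 × 108 = 7.406 mmol L⁻¹.

7.41 mmol L⁻¹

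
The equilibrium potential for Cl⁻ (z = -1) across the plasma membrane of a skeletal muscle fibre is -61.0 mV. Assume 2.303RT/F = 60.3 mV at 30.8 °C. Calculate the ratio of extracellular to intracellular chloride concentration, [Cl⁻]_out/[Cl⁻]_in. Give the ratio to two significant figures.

log₁₀([out]/[in]) = E·z/(60.3) = -61.0 × -1 / 60.3 = 1.0116
[out]/[in] = 10^(1.0116) = 10.27

10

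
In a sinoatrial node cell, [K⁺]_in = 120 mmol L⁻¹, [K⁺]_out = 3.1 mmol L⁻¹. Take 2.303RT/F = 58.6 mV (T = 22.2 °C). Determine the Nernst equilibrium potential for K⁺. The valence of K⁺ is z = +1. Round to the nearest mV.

-93 mV

E = (58.6/z) · log₁₀([K⁺]_out/[K⁺]_in) with z = +1.
= (58.6/1) · log₁₀(3.1/120) = 58.60 · log₁₀(0.02583)
= 58.60 · (-1.5878) = -93.05 mV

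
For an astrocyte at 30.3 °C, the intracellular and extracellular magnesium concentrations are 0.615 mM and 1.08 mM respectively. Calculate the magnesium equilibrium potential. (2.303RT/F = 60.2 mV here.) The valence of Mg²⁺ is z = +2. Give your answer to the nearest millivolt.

7 mV

E = (60.2/z) · log₁₀([Mg²⁺]_out/[Mg²⁺]_in) with z = +2.
= (60.2/2) · log₁₀(1.08/0.615) = 30.10 · log₁₀(1.756)
= 30.10 · (0.2445) = 7.36 mV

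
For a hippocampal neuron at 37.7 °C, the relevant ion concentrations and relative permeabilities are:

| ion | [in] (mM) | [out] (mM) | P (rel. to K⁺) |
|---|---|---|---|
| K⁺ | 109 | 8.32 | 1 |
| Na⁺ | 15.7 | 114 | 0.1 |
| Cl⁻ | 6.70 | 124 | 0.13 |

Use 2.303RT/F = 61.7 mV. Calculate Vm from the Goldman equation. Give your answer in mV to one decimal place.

-48.7 mV

Vm = 61.7 · log₁₀[(Σ P·[cation]ₒ + Σ P·[anion]ᵢ) / (Σ P·[cation]ᵢ + Σ P·[anion]ₒ)]
Numerator = 1×8.32 + 0.1×114 + 0.13×6.70 = 20.59
Denominator = 1×109 + 0.1×15.7 + 0.13×124 = 126.7
Vm = 61.7 · log₁₀(0.16253) = 61.7 × (-0.7891) = -48.69 mV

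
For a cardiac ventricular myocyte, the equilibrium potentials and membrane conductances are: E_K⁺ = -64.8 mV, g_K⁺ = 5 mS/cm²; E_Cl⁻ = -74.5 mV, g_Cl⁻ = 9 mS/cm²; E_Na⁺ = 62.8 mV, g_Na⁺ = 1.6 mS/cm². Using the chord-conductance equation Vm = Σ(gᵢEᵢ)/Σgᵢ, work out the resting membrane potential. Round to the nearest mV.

Σ gᵢEᵢ = 5·(-64.8) + 9·(-74.5) + 1.6·(62.8) = -894.02
Σ gᵢ = 5 + 9 + 1.6 = 15.6
Vm = -894.02 / 15.6 = -57.31 mV

-57 mV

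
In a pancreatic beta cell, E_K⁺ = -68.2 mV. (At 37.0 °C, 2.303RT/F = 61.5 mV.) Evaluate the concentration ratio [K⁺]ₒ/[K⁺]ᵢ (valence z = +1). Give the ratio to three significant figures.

log₁₀([out]/[in]) = E·z/(61.5) = -68.2 × 1 / 61.5 = -1.1089
[out]/[in] = 10^(-1.1089) = 0.07781

0.0778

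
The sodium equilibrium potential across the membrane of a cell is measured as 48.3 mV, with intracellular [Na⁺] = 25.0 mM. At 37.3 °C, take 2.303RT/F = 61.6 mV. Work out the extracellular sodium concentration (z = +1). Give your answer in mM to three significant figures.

Nernst: E = (61.6/1) · log₁₀([out]/[in]), so log₁₀([out]/[in]) = 48.3 × 1 / 61.6 = 0.7841.
[out]/[in] = 10^(0.7841) = 6.083.
[out] = 6.083 × 25.0 = 152.1 mM.

152 mM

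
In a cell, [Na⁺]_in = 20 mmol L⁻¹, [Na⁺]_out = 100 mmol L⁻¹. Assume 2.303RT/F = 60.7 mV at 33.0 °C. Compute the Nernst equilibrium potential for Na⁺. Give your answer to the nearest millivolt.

42 mV

E = (60.7/z) · log₁₀([Na⁺]_out/[Na⁺]_in) with z = +1.
= (60.7/1) · log₁₀(100/20) = 60.70 · log₁₀(5)
= 60.70 · (0.6990) = 42.43 mV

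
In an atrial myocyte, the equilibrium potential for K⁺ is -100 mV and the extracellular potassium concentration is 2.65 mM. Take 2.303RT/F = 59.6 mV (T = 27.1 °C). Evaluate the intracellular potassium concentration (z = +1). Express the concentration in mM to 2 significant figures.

Nernst: E = (59.6/1) · log₁₀([out]/[in]), so log₁₀([out]/[in]) = -100.0 × 1 / 59.6 = -1.6779.
[out]/[in] = 10^(-1.6779) = 0.021.
[in] = 2.65 / 0.021 = 126.2 mM.

130 mM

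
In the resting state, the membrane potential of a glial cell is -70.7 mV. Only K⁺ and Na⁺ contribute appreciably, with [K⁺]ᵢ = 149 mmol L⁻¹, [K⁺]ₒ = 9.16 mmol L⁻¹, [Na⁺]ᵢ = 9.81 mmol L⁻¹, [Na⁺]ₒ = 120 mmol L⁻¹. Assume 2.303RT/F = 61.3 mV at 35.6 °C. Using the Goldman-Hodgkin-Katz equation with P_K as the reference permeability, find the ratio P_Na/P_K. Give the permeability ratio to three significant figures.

0.0110

Let α = P_Na/P_K. GHK: Vm = 61.3·log₁₀[(Kₒ + α·Naₒ)/(Kᵢ + α·Naᵢ)].
10^(Vm/61.3) = 10^(-70.7/61.3) = 0.070252
So 0.070252·(Kᵢ + α·Naᵢ) = Kₒ + α·Naₒ → α = (0.070252·149.0 − 9.16) / (120.0 − 0.070252·9.81)
α = (10.47 − 9.16) / (120.0 − 0.6892) = 1.307/119.3 = 0.01096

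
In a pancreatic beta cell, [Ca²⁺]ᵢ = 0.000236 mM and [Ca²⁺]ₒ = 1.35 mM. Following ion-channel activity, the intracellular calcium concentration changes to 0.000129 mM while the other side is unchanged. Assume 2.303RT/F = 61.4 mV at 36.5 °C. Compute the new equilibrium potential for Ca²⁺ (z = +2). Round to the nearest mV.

123 mV

After the shift: [Ca²⁺]_out = 1.35, [Ca²⁺]_in = 0.000129 mM.
E_new = (61.4/2)·log₁₀(1.35/0.000129) = 30.70 · (4.0197) = 123.41 mV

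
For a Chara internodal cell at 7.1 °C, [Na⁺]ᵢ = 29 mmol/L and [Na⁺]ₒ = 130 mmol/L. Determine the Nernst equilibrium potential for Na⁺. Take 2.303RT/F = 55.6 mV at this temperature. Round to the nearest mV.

E = (55.6/z) · log₁₀([Na⁺]_out/[Na⁺]_in) with z = +1.
= (55.6/1) · log₁₀(130/29) = 55.60 · log₁₀(4.483)
= 55.60 · (0.6515) = 36.23 mV

36 mV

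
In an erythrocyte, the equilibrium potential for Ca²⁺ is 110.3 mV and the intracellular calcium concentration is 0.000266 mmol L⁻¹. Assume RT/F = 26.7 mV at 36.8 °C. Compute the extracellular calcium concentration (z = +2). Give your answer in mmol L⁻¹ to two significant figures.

1.0 mmol L⁻¹

Nernst: E = (26.7/2) · ln([out]/[in]), so ln([out]/[in]) = 110.3 × 2 / 26.7 = 8.2622.
[out]/[in] = e^(8.2622) = 3875.
[out] = 3875 × 0.000266 = 1.031 mmol L⁻¹.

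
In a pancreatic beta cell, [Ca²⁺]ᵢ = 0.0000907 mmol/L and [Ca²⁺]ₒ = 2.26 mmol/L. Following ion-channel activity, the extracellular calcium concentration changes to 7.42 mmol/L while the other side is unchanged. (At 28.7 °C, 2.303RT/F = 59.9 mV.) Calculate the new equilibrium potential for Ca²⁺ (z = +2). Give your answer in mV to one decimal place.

147.1 mV

After the shift: [Ca²⁺]_out = 7.42, [Ca²⁺]_in = 0.0000907 mmol/L.
E_new = (59.9/2)·log₁₀(7.42/0.0000907) = 29.95 · (4.9128) = 147.14 mV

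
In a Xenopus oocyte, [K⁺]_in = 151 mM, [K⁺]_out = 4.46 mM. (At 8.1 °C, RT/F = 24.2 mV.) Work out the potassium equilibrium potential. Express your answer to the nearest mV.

E = (24.2/z) · ln([K⁺]_out/[K⁺]_in) with z = +1.
= (24.2/1) · ln(4.46/151) = 24.20 · ln(0.02954)
= 24.20 · (-3.5221) = -85.24 mV

-85 mV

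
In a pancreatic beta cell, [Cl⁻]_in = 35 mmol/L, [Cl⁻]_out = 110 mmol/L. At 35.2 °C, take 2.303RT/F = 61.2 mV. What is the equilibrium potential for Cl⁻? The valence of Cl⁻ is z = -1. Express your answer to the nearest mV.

-30 mV

E = (61.2/z) · log₁₀([Cl⁻]_out/[Cl⁻]_in) with z = -1.
For an anion, dividing by z = -1 reverses the sign.
= (61.2/-1) · log₁₀(110/35) = -61.20 · log₁₀(3.143)
= -61.20 · (0.4973) = -30.44 mV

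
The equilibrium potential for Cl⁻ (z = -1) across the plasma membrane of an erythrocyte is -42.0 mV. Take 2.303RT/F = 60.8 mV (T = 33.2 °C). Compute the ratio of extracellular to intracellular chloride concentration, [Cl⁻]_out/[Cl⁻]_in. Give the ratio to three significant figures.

log₁₀([out]/[in]) = E·z/(60.8) = -42.0 × -1 / 60.8 = 0.6908
[out]/[in] = 10^(0.6908) = 4.907

4.91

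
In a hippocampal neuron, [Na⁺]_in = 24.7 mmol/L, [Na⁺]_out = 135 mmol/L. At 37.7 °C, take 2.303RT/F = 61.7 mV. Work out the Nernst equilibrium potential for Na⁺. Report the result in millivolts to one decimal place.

E = (61.7/z) · log₁₀([Na⁺]_out/[Na⁺]_in) with z = +1.
= (61.7/1) · log₁₀(135/24.7) = 61.70 · log₁₀(5.466)
= 61.70 · (0.7376) = 45.51 mV

45.5 mV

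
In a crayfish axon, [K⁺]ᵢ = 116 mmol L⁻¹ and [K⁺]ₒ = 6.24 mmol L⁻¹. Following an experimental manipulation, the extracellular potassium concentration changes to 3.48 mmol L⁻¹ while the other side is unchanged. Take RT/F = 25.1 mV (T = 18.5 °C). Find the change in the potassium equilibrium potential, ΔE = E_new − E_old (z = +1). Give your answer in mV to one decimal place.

E_old = (25.1/1)·ln(6.24/116) = -73.36 mV
E_new = (25.1/1)·ln(3.48/116) = -88.01 mV
ΔE = -88.01 − (-73.36) = -14.66 mV

-14.7 mV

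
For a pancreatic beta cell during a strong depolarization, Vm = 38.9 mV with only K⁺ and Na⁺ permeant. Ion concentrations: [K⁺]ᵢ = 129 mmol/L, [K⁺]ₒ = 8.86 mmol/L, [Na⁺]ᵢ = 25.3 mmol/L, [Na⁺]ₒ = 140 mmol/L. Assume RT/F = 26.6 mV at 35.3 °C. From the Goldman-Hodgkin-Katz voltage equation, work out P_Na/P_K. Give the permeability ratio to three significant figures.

17.8

Let α = P_Na/P_K. GHK: Vm = 26.6·ln[(Kₒ + α·Naₒ)/(Kᵢ + α·Naᵢ)].
e^(Vm/26.6) = e^(38.9/26.6) = 4.3163
So 4.3163·(Kᵢ + α·Naᵢ) = Kₒ + α·Naₒ → α = (4.3163·129.0 − 8.86) / (140.0 − 4.3163·25.3)
α = (556.8 − 8.86) / (140.0 − 109.2) = 547.9/30.8 = 17.79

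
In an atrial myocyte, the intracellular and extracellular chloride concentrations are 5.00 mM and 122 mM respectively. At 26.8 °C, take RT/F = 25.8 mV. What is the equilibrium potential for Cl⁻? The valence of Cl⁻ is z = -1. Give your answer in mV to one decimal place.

-82.4 mV

E = (25.8/z) · ln([Cl⁻]_out/[Cl⁻]_in) with z = -1.
For an anion, dividing by z = -1 reverses the sign.
= (25.8/-1) · ln(122/5.00) = -25.80 · ln(24.4)
= -25.80 · (3.1946) = -82.42 mV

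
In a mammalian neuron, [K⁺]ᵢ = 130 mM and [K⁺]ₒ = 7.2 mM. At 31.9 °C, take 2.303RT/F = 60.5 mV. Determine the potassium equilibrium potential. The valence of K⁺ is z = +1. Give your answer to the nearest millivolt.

E = (60.5/z) · log₁₀([K⁺]_out/[K⁺]_in) with z = +1.
= (60.5/1) · log₁₀(7.2/130) = 60.50 · log₁₀(0.05538)
= 60.50 · (-1.2566) = -76.02 mV

-76 mV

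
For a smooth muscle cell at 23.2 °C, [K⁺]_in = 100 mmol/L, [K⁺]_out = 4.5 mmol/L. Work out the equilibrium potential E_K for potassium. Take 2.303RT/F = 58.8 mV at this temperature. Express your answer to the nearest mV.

-79 mV

E = (58.8/z) · log₁₀([K⁺]_out/[K⁺]_in) with z = +1.
= (58.8/1) · log₁₀(4.5/100) = 58.80 · log₁₀(0.045)
= 58.80 · (-1.3468) = -79.19 mV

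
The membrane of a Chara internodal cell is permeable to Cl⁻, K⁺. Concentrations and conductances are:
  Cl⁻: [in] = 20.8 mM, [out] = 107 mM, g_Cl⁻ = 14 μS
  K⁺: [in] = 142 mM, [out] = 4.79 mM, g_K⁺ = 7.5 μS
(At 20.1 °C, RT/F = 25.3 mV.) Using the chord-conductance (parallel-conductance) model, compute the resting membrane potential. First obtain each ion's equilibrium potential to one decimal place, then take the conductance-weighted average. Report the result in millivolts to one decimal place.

E_Cl⁻ = (25.3/-1)·ln(107/20.8) = -41.4 mV
E_K⁺ = (25.3/1)·ln(4.79/142) = -85.7 mV
Vm = (Σ gᵢEᵢ)/(Σ gᵢ) = (14·-41.4 + 7.5·-85.7) / (14 + 7.5)
= -1222.35 / 21.5 = -56.85 mV

-56.9 mV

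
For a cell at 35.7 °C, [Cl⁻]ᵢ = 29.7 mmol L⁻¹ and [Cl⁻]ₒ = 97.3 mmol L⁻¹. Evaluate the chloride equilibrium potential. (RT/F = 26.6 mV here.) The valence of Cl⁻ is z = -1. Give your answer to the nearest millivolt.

E = (26.6/z) · ln([Cl⁻]_out/[Cl⁻]_in) with z = -1.
For an anion, dividing by z = -1 reverses the sign.
= (26.6/-1) · ln(97.3/29.7) = -26.60 · ln(3.276)
= -26.60 · (1.1867) = -31.56 mV

-32 mV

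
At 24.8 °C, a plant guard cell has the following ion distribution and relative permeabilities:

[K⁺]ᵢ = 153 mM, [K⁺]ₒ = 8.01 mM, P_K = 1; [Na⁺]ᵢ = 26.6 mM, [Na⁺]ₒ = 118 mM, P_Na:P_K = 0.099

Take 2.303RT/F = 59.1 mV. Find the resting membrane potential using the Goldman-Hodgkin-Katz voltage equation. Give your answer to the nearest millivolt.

-53 mV

Vm = 59.1 · log₁₀[(Σ P·[cation]ₒ + Σ P·[anion]ᵢ) / (Σ P·[cation]ᵢ + Σ P·[anion]ₒ)]
Numerator = 1×8.01 + 0.099×118 = 19.69
Denominator = 1×153 + 0.099×26.6 = 155.6
Vm = 59.1 · log₁₀(0.12653) = 59.1 × (-0.8978) = -53.06 mV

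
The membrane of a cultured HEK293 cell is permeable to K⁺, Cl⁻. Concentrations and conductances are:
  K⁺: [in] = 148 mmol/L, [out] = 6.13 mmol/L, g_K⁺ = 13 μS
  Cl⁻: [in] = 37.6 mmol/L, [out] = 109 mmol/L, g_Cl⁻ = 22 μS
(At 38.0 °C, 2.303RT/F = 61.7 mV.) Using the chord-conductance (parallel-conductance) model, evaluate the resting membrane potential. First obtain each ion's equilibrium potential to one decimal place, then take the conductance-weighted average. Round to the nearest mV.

E_K⁺ = (61.7/1)·log₁₀(6.13/148) = -85.3 mV
E_Cl⁻ = (61.7/-1)·log₁₀(109/37.6) = -28.5 mV
Vm = (Σ gᵢEᵢ)/(Σ gᵢ) = (13·-85.3 + 22·-28.5) / (13 + 22)
= -1735.90 / 35 = -49.60 mV

-50 mV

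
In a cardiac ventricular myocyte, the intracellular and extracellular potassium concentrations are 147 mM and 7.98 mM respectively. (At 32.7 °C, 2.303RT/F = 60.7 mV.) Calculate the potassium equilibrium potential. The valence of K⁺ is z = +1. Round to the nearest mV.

-77 mV

E = (60.7/z) · log₁₀([K⁺]_out/[K⁺]_in) with z = +1.
= (60.7/1) · log₁₀(7.98/147) = 60.70 · log₁₀(0.05429)
= 60.70 · (-1.2653) = -76.80 mV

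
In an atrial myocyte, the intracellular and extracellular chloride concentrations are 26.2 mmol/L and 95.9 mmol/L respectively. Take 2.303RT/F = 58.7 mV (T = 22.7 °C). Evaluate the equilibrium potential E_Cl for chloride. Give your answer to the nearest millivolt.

-33 mV

E = (58.7/z) · log₁₀([Cl⁻]_out/[Cl⁻]_in) with z = -1.
For an anion, dividing by z = -1 reverses the sign.
= (58.7/-1) · log₁₀(95.9/26.2) = -58.70 · log₁₀(3.66)
= -58.70 · (0.5635) = -33.08 mV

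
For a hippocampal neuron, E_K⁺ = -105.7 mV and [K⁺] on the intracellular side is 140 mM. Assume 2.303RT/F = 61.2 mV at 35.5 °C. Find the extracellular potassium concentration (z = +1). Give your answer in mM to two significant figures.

2.6 mM

Nernst: E = (61.2/1) · log₁₀([out]/[in]), so log₁₀([out]/[in]) = -105.7 × 1 / 61.2 = -1.7271.
[out]/[in] = 10^(-1.7271) = 0.01874.
[out] = 0.01874 × 140 = 2.624 mM.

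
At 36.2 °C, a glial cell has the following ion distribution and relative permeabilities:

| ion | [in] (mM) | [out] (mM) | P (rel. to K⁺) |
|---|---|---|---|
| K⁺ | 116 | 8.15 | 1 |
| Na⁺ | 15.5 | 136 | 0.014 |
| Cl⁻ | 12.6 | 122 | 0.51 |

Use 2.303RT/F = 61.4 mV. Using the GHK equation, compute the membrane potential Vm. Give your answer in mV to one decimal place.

-63.5 mV

Vm = 61.4 · log₁₀[(Σ P·[cation]ₒ + Σ P·[anion]ᵢ) / (Σ P·[cation]ᵢ + Σ P·[anion]ₒ)]
Numerator = 1×8.15 + 0.014×136 + 0.51×12.6 = 16.48
Denominator = 1×116 + 0.014×15.5 + 0.51×122 = 178.4
Vm = 61.4 · log₁₀(0.092358) = 61.4 × (-1.0345) = -63.52 mV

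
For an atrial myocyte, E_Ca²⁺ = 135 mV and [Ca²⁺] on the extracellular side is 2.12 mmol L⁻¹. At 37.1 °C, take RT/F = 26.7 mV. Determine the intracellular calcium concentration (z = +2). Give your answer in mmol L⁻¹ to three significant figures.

Nernst: E = (26.7/2) · ln([out]/[in]), so ln([out]/[in]) = 135.0 × 2 / 26.7 = 10.1124.
[out]/[in] = e^(10.1124) = 2.465e+04.
[in] = 2.12 / 2.465e+04 = 8.602e-05 mmol L⁻¹.

0.0000860 mmol L⁻¹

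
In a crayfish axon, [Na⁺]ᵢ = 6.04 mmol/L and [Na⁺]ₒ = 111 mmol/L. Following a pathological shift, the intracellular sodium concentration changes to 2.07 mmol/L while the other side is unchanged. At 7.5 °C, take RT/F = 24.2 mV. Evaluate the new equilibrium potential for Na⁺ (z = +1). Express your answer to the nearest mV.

96 mV

After the shift: [Na⁺]_out = 111, [Na⁺]_in = 2.07 mmol/L.
E_new = (24.2/1)·ln(111/2.07) = 24.20 · (3.9820) = 96.36 mV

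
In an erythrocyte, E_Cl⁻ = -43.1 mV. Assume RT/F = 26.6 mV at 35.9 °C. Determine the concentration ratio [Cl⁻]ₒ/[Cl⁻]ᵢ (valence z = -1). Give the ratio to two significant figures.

5.1

ln([out]/[in]) = E·z/(26.6) = -43.1 × -1 / 26.6 = 1.6203
[out]/[in] = e^(1.6203) = 5.055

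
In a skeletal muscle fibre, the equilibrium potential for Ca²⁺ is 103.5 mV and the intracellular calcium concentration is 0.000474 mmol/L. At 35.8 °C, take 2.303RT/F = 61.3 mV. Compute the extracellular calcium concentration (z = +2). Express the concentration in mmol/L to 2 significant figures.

1.1 mmol/L

Nernst: E = (61.3/2) · log₁₀([out]/[in]), so log₁₀([out]/[in]) = 103.5 × 2 / 61.3 = 3.3768.
[out]/[in] = 10^(3.3768) = 2381.
[out] = 2381 × 0.000474 = 1.129 mmol/L.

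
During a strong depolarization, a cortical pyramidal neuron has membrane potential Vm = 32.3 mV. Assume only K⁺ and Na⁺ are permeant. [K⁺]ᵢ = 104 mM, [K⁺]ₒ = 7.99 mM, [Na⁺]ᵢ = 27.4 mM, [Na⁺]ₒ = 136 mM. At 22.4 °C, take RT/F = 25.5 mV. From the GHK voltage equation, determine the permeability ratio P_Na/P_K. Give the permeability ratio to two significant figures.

Let α = P_Na/P_K. GHK: Vm = 25.5·ln[(Kₒ + α·Naₒ)/(Kᵢ + α·Naᵢ)].
e^(Vm/25.5) = e^(32.3/25.5) = 3.549
So 3.549·(Kᵢ + α·Naᵢ) = Kₒ + α·Naₒ → α = (3.549·104.0 − 7.99) / (136.0 − 3.549·27.4)
α = (369.1 − 7.99) / (136.0 − 97.24) = 361.1/38.76 = 9.317

9.3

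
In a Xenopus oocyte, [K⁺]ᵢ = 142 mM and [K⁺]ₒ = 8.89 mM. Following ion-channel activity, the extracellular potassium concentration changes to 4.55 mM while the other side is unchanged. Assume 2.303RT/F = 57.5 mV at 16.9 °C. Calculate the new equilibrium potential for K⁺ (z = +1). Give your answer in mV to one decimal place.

After the shift: [K⁺]_out = 4.55, [K⁺]_in = 142 mM.
E_new = (57.5/1)·log₁₀(4.55/142) = 57.50 · (-1.4943) = -85.92 mV

-85.9 mV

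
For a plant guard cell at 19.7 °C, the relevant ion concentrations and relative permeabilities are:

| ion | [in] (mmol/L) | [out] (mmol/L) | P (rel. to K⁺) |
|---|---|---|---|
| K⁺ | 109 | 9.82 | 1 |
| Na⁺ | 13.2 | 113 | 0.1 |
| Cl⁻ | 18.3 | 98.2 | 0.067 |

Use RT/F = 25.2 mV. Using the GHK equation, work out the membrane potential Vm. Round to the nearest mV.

-42 mV

Vm = 25.2 · ln[(Σ P·[cation]ₒ + Σ P·[anion]ᵢ) / (Σ P·[cation]ᵢ + Σ P·[anion]ₒ)]
Numerator = 1×9.82 + 0.1×113 + 0.067×18.3 = 22.35
Denominator = 1×109 + 0.1×13.2 + 0.067×98.2 = 116.9
Vm = 25.2 · ln(0.19116) = 25.2 × (-1.6547) = -41.70 mV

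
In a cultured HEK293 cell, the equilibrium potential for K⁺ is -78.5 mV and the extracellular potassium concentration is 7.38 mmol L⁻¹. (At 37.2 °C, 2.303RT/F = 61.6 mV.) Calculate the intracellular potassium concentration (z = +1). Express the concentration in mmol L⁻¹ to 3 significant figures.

139 mmol L⁻¹

Nernst: E = (61.6/1) · log₁₀([out]/[in]), so log₁₀([out]/[in]) = -78.5 × 1 / 61.6 = -1.2744.
[out]/[in] = 10^(-1.2744) = 0.05317.
[in] = 7.38 / 0.05317 = 138.8 mmol L⁻¹.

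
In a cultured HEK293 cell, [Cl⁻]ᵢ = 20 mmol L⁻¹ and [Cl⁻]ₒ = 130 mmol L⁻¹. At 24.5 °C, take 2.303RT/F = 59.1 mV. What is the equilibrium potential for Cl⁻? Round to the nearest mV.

E = (59.1/z) · log₁₀([Cl⁻]_out/[Cl⁻]_in) with z = -1.
For an anion, dividing by z = -1 reverses the sign.
= (59.1/-1) · log₁₀(130/20) = -59.10 · log₁₀(6.5)
= -59.10 · (0.8129) = -48.04 mV

-48 mV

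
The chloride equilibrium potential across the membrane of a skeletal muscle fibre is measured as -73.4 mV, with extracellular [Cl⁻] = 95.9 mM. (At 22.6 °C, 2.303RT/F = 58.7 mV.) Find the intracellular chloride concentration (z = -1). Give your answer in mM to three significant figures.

5.39 mM

Nernst: E = (58.7/-1) · log₁₀([out]/[in]), so log₁₀([out]/[in]) = -73.4 × -1 / 58.7 = 1.2504.
[out]/[in] = 10^(1.2504) = 17.8.
[in] = 95.9 / 17.8 = 5.388 mM.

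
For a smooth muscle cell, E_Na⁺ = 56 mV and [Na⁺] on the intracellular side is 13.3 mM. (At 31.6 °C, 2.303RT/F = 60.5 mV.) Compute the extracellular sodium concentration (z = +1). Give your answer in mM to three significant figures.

Nernst: E = (60.5/1) · log₁₀([out]/[in]), so log₁₀([out]/[in]) = 56.0 × 1 / 60.5 = 0.9256.
[out]/[in] = 10^(0.9256) = 8.426.
[out] = 8.426 × 13.3 = 112.1 mM.

112 mM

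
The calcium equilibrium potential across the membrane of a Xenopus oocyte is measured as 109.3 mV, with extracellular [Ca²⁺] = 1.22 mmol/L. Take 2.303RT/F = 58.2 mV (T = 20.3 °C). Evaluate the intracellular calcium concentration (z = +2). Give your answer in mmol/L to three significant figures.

Nernst: E = (58.2/2) · log₁₀([out]/[in]), so log₁₀([out]/[in]) = 109.3 × 2 / 58.2 = 3.7560.
[out]/[in] = 10^(3.7560) = 5702.
[in] = 1.22 / 5702 = 0.000214 mmol/L.

0.000214 mmol/L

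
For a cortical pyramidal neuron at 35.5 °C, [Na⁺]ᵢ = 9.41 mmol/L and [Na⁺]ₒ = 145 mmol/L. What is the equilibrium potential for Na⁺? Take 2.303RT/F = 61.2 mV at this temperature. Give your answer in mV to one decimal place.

E = (61.2/z) · log₁₀([Na⁺]_out/[Na⁺]_in) with z = +1.
= (61.2/1) · log₁₀(145/9.41) = 61.20 · log₁₀(15.41)
= 61.20 · (1.1878) = 72.69 mV

72.7 mV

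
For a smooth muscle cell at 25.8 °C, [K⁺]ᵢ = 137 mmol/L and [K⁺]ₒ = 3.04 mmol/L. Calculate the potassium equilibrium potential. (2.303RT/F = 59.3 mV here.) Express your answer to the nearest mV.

E = (59.3/z) · log₁₀([K⁺]_out/[K⁺]_in) with z = +1.
= (59.3/1) · log₁₀(3.04/137) = 59.30 · log₁₀(0.02219)
= 59.30 · (-1.6538) = -98.07 mV

-98 mV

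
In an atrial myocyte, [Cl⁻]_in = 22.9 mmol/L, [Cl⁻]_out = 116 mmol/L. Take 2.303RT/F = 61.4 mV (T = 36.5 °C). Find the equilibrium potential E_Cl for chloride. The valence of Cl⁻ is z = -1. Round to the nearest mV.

-43 mV

E = (61.4/z) · log₁₀([Cl⁻]_out/[Cl⁻]_in) with z = -1.
For an anion, dividing by z = -1 reverses the sign.
= (61.4/-1) · log₁₀(116/22.9) = -61.40 · log₁₀(5.066)
= -61.40 · (0.7046) = -43.26 mV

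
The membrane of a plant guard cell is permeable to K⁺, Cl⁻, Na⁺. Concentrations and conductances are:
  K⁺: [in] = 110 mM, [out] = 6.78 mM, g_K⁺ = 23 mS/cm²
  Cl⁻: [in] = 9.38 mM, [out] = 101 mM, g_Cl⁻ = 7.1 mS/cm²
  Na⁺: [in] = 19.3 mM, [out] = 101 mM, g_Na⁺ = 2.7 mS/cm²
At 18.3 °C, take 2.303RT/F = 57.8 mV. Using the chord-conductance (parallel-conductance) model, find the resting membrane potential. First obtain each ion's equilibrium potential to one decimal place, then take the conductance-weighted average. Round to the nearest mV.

-59 mV

E_K⁺ = (57.8/1)·log₁₀(6.78/110) = -69.9 mV
E_Cl⁻ = (57.8/-1)·log₁₀(101/9.38) = -59.7 mV
E_Na⁺ = (57.8/1)·log₁₀(101/19.3) = 41.5 mV
Vm = (Σ gᵢEᵢ)/(Σ gᵢ) = (23·-69.9 + 7.1·-59.7 + 2.7·41.5) / (23 + 7.1 + 2.7)
= -1919.52 / 32.8 = -58.52 mV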